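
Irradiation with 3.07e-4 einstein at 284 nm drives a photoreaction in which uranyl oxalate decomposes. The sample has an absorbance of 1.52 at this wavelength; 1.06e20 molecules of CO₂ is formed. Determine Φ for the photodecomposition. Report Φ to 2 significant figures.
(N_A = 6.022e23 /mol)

Product: 1.06e20 / 6.022e23 = 1.760e-4 mol.
Fraction absorbed: 1 − 10^(−1.52) = 0.9698.
Photons absorbed: 0.9698 × 3.07e-4 = 2.977e-4 mol.
Φ = 1.760e-4 mol / 2.977e-4 mol photons = 0.59.

Φ = 0.59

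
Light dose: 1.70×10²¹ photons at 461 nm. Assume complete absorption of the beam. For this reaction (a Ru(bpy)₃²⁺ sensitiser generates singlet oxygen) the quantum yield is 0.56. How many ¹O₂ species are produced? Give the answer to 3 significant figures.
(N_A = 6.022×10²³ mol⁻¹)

Moles of photons: 1.70×10²¹ / 6.022×10²³ = 0.002823 mol.
Product: Φ × n_abs = 0.56 × 0.002823 = 0.001581 mol.
As a count: 0.001581 × 6.022×10²³ = 9.52×10²⁰.

9.52×10²⁰ species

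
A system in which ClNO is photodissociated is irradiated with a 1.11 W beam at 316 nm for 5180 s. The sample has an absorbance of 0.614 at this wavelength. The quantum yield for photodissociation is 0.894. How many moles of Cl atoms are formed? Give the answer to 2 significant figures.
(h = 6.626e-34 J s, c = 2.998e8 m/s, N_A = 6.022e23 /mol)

0.010 mol

Photon energy at 316 nm: hc/λ = (6.626e-34)(2.998e8)/(316e-9) = 6.286e-19 J.
Energy delivered: (1.11 W)(5180 s) = 5750 J.
Photons incident: 5750 / 6.286e-19 = 9.147e21, i.e. 9.147e21/6.022e23 = 0.01519 mol.
Fraction absorbed: 1 − 10^(−0.614) = 0.7568.
Photons absorbed: 0.7568 × 0.01519 = 0.01150 mol.
Product: Φ × n_abs = 0.894 × 0.01150 = 0.01028 mol.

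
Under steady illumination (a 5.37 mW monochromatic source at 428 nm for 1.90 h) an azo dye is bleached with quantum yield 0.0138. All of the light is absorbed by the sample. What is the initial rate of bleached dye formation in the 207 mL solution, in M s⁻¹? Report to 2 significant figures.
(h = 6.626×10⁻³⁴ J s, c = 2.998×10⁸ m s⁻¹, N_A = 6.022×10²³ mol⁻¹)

1.3×10⁻⁹ M s⁻¹

Photon energy at 428 nm: hc/λ = (6.626×10⁻³⁴)(2.998×10⁸)/(428×10⁻⁹) = 4.641×10⁻¹⁹ J.
Energy delivered: (5.37 mW)(6840 s) = 36.73 J.
Photons incident: 36.73 / 4.641×10⁻¹⁹ = 7.914×10¹⁹, i.e. 7.914×10¹⁹/6.022×10²³ = 1.314×10⁻⁴ mol.
Product formed: 0.0138 × 1.314×10⁻⁴ = 1.813×10⁻⁶ mol.
Rate: 1.813×10⁻⁶ mol / (6840 s × 0.207 L) = 1.3×10⁻⁹ M s⁻¹.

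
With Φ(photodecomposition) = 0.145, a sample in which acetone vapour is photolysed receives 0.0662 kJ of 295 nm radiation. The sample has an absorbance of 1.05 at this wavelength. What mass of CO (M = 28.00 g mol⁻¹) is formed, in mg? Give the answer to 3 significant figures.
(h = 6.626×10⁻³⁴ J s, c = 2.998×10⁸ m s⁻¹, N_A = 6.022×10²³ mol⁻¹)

0.604 mg

Photon energy at 295 nm: hc/λ = (6.626×10⁻³⁴)(2.998×10⁸)/(295×10⁻⁹) = 6.734×10⁻¹⁹ J.
Incident energy: 0.0662 kJ = 66.2 J.
Photons incident: 66.2 / 6.734×10⁻¹⁹ = 9.831×10¹⁹, i.e. 9.831×10¹⁹/6.022×10²³ = 1.633×10⁻⁴ mol.
Fraction absorbed: 1 − 10^(−1.05) = 0.9109.
Photons absorbed: 0.9109 × 1.633×10⁻⁴ = 1.487×10⁻⁴ mol.
Product: Φ × n_abs = 0.145 × 1.487×10⁻⁴ = 2.156×10⁻⁵ mol.
Mass: 2.156×10⁻⁵ × 28.00 = 6.037×10⁻⁴ g = 0.604 mg.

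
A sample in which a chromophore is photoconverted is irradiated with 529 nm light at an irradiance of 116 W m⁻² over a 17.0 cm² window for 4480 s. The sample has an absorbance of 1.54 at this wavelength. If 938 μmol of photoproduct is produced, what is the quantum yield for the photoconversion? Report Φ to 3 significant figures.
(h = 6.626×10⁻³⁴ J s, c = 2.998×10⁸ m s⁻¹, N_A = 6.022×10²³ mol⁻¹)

Product: 938 μmol = 9.38×10⁻⁴ mol.
Photon energy at 529 nm: hc/λ = (6.626×10⁻³⁴)(2.998×10⁸)/(529×10⁻⁹) = 3.755×10⁻¹⁹ J.
Energy delivered: (116 W m⁻²)(17.0×10⁻⁴ m²)(4480 s) = 883.5 J.
Photons incident: 883.5 / 3.755×10⁻¹⁹ = 2.353×10²¹, i.e. 2.353×10²¹/6.022×10²³ = 0.003907 mol.
Fraction absorbed: 1 − 10^(−1.54) = 0.9712.
Photons absorbed: 0.9712 × 0.003907 = 0.003794 mol.
Φ = 9.38×10⁻⁴ mol / 0.003794 mol photons = 0.247.

Φ = 0.247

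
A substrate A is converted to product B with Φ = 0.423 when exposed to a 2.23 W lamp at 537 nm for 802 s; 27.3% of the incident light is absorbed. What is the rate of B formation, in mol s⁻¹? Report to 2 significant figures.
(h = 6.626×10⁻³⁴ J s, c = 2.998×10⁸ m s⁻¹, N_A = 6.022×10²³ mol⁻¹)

Photon energy at 537 nm: hc/λ = (6.626×10⁻³⁴)(2.998×10⁸)/(537×10⁻⁹) = 3.699×10⁻¹⁹ J.
Energy delivered: (2.23 W)(802 s) = 1788 J.
Photons incident: 1788 / 3.699×10⁻¹⁹ = 4.834×10²¹, i.e. 4.834×10²¹/6.022×10²³ = 0.008027 mol.
Photons absorbed: 0.273 × 0.008027 = 0.002191 mol.
Product formed: 0.423 × 0.002191 = 9.268×10⁻⁴ mol.
Rate: 9.268×10⁻⁴ / 802 s = 1.2×10⁻⁶ mol s⁻¹.

1.2×10⁻⁶ mol s⁻¹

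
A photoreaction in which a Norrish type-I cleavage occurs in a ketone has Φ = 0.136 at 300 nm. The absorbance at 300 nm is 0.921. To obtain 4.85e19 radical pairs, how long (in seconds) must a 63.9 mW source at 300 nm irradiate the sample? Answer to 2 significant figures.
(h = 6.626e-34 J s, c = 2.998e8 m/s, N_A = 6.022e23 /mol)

Product: 4.85e19 / 6.022e23 = 8.054e-5 mol.
Photons that must be absorbed: 8.054e-5 / 0.136 = 5.922e-4 mol.
Fraction absorbed: 1 − 10^(−0.921) = 0.8801.
Incident photons needed: 5.922e-4 / 0.8801 = 6.729e-4 mol.
Photon energy: hc/λ = 6.622e-19 J; per mole, 3.988e5 J mol⁻¹.
Energy required: 6.729e-4 × 3.988e5 = 268.4 J.
Time: 268.4 J / 0.0639 W = 4200 s.

t ≈ 4200 s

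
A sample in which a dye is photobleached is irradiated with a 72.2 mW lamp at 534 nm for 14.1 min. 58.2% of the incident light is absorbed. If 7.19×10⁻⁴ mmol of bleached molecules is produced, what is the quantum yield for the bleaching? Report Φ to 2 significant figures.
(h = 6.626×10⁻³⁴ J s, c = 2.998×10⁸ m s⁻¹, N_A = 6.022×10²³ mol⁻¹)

Product: 7.19×10⁻⁴ mmol = 7.19×10⁻⁷ mol.
Photon energy at 534 nm: hc/λ = (6.626×10⁻³⁴)(2.998×10⁸)/(534×10⁻⁹) = 3.720×10⁻¹⁹ J.
Energy delivered: (72.2 mW)(846 s) = 61.08 J.
Photons incident: 61.08 / 3.720×10⁻¹⁹ = 1.642×10²⁰, i.e. 1.642×10²⁰/6.022×10²³ = 2.727×10⁻⁴ mol.
Photons absorbed: 0.582 × 2.727×10⁻⁴ = 1.587×10⁻⁴ mol.
Φ = 7.19×10⁻⁷ mol / 1.587×10⁻⁴ mol photons = 0.0045.

Φ = 0.0045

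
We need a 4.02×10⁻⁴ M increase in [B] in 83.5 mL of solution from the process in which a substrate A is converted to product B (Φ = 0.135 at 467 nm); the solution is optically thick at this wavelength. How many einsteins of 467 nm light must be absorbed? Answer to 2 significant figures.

2.5×10⁻⁴ einstein

Product: (4.02×10⁻⁴ M)(0.0835 L) = 3.357×10⁻⁵ mol.
Photons that must be absorbed: 3.357×10⁻⁵ / 0.135 = 2.487×10⁻⁴ mol.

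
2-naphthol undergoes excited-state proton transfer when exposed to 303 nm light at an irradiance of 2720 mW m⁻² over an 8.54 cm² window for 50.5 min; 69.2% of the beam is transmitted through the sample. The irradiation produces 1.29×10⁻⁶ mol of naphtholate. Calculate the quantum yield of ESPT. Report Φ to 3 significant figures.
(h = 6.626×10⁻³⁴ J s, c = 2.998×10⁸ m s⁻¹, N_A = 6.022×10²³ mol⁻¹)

Photon energy at 303 nm: hc/λ = (6.626×10⁻³⁴)(2.998×10⁸)/(303×10⁻⁹) = 6.556×10⁻¹⁹ J.
Energy delivered: (2720 mW m⁻²)(8.54×10⁻⁴ m²)(3030 s) = 7.038 J.
Photons incident: 7.038 / 6.556×10⁻¹⁹ = 1.074×10¹⁹, i.e. 1.074×10¹⁹/6.022×10²³ = 1.783×10⁻⁵ mol.
Fraction absorbed: 1 − 69.2/100 = 0.3080.
Photons absorbed: 0.3080 × 1.783×10⁻⁵ = 5.492×10⁻⁶ mol.
Φ = 1.29×10⁻⁶ mol / 5.492×10⁻⁶ mol photons = 0.235.

Φ = 0.235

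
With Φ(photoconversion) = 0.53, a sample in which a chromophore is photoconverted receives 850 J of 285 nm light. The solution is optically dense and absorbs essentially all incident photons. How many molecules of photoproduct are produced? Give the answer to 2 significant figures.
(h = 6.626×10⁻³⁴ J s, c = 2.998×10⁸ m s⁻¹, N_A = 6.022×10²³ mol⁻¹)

Photon energy at 285 nm: hc/λ = (6.626×10⁻³⁴)(2.998×10⁸)/(285×10⁻⁹) = 6.970×10⁻¹⁹ J.
Photons incident: 850 / 6.970×10⁻¹⁹ = 1.220×10²¹, i.e. 1.220×10²¹/6.022×10²³ = 0.002026 mol.
Product: Φ × n_abs = 0.53 × 0.002026 = 0.001074 mol.
As a count: 0.001074 × 6.022×10²³ = 6.5×10²⁰.

6.5×10²⁰ molecules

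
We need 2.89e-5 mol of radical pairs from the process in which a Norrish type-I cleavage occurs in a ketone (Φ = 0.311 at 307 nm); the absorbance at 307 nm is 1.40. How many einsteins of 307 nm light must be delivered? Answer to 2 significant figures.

Photons that must be absorbed: 2.89e-5 / 0.311 = 9.293e-5 mol.
Fraction absorbed: 1 − 10^(−1.40) = 0.9602.
Incident photons needed: 9.293e-5 / 0.9602 = 9.678e-5 mol.

9.7e-5 einstein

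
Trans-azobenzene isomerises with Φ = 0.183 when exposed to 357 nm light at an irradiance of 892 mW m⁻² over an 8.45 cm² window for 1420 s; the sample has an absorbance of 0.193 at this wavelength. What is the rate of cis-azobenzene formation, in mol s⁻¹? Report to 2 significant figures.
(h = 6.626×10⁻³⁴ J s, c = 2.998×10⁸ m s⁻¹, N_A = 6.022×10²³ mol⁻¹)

1.5×10⁻¹⁰ mol s⁻¹

Photon energy at 357 nm: hc/λ = (6.626×10⁻³⁴)(2.998×10⁸)/(357×10⁻⁹) = 5.564×10⁻¹⁹ J.
Energy delivered: (892 mW m⁻²)(8.45×10⁻⁴ m²)(1420 s) = 1.070 J.
Photons incident: 1.070 / 5.564×10⁻¹⁹ = 1.923×10¹⁸, i.e. 1.923×10¹⁸/6.022×10²³ = 3.193×10⁻⁶ mol.
Fraction absorbed: 1 − 10^(−0.193) = 0.3588.
Photons absorbed: 0.3588 × 3.193×10⁻⁶ = 1.146×10⁻⁶ mol.
Product formed: 0.183 × 1.146×10⁻⁶ = 2.097×10⁻⁷ mol.
Rate: 2.097×10⁻⁷ / 1420 s = 1.5×10⁻¹⁰ mol s⁻¹.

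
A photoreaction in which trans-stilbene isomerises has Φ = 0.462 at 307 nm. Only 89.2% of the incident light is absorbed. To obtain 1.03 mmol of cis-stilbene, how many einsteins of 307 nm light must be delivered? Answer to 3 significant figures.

Product: 1.03 mmol = 0.00103 mol.
Photons that must be absorbed: 0.00103 / 0.462 = 0.002229 mol.
Incident photons needed: 0.002229 / 0.892 = 0.002499 mol.

0.00250 einstein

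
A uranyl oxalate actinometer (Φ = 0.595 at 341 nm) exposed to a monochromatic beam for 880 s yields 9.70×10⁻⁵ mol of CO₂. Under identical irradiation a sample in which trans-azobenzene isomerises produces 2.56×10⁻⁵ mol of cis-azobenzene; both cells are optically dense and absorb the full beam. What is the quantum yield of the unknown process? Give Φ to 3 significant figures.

Photons absorbed by the actinometer: 9.70×10⁻⁵ / 0.595 = 1.630×10⁻⁴ mol.
Φ(unknown) = 2.56×10⁻⁵ / 1.630×10⁻⁴ = 0.157.

Φ = 0.157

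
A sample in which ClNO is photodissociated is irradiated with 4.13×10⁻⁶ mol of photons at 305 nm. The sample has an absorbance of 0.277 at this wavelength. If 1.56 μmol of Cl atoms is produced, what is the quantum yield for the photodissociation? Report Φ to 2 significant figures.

Product: 1.56 μmol = 1.56×10⁻⁶ mol.
Fraction absorbed: 1 − 10^(−0.277) = 0.4716.
Photons absorbed: 0.4716 × 4.13×10⁻⁶ = 1.948×10⁻⁶ mol.
Φ = 1.56×10⁻⁶ mol / 1.948×10⁻⁶ mol photons = 0.80.

Φ = 0.80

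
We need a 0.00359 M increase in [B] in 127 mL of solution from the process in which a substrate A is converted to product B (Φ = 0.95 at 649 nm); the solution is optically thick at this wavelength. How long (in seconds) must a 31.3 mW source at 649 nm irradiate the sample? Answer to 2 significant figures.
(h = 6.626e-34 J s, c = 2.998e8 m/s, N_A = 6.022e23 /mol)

t ≈ 2800 s

Product: (0.00359 M)(0.127 L) = 4.559e-4 mol.
Photons that must be absorbed: 4.559e-4 / 0.95 = 4.799e-4 mol.
Photon energy: hc/λ = 3.061e-19 J; per mole, 1.843e5 J mol⁻¹.
Energy required: 4.799e-4 × 1.843e5 = 88.45 J.
Time: 88.45 J / 0.0313 W = 2800 s.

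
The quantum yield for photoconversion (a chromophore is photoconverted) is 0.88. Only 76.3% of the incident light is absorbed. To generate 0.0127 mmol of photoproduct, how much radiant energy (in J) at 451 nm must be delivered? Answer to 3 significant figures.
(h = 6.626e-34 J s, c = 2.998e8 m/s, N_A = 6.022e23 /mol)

Product: 0.0127 mmol = 1.27e-5 mol.
Photons that must be absorbed: 1.27e-5 / 0.88 = 1.443e-5 mol.
Incident photons needed: 1.443e-5 / 0.763 = 1.891e-5 mol.
Photon energy: hc/λ = 4.405e-19 J; per mole, 2.653e5 J mol⁻¹.
Energy required: 1.891e-5 × 2.653e5 = 5.02 J.

5.02 J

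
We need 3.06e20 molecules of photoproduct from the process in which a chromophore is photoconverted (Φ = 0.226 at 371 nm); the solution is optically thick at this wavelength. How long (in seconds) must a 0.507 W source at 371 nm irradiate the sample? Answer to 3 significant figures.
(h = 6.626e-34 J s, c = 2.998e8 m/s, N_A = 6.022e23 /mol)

Product: 3.06e20 / 6.022e23 = 5.081e-4 mol.
Photons that must be absorbed: 5.081e-4 / 0.226 = 0.002248 mol.
Photon energy: hc/λ = 5.354e-19 J; per mole, 3.224e5 J mol⁻¹.
Energy required: 0.002248 × 3.224e5 = 724.8 J.
Time: 724.8 J / 0.507 W = 1430 s.

t ≈ 1430 s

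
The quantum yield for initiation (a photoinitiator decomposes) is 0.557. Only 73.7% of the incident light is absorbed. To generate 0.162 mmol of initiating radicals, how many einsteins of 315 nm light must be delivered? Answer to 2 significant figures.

3.9×10⁻⁴ einstein

Product: 0.162 mmol = 1.62×10⁻⁴ mol.
Photons that must be absorbed: 1.62×10⁻⁴ / 0.557 = 2.908×10⁻⁴ mol.
Incident photons needed: 2.908×10⁻⁴ / 0.737 = 3.946×10⁻⁴ mol.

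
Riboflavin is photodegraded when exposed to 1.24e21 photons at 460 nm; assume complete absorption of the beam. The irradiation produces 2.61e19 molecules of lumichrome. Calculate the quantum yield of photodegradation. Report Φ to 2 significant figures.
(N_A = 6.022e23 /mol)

Φ = 0.021

Product: 2.61e19 / 6.022e23 = 4.334e-5 mol.
Moles of photons: 1.24e21 / 6.022e23 = 0.002059 mol.
Φ = 4.334e-5 mol / 0.002059 mol photons = 0.021.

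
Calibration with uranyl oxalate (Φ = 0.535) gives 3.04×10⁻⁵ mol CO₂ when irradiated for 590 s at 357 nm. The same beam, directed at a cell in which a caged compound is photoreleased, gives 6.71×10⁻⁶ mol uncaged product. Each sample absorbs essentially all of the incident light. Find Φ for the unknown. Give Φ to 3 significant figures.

Φ = 0.118

Photons absorbed by the actinometer: 3.04×10⁻⁵ / 0.535 = 5.682×10⁻⁵ mol.
Φ(unknown) = 6.71×10⁻⁶ / 5.682×10⁻⁵ = 0.118.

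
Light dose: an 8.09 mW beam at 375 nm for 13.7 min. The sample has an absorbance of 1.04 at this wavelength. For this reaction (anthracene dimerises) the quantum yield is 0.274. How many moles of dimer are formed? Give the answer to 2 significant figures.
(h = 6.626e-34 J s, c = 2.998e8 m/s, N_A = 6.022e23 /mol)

5.2e-6 mol

Photon energy at 375 nm: hc/λ = (6.626e-34)(2.998e8)/(375e-9) = 5.297e-19 J.
Energy delivered: (8.09 mW)(822 s) = 6.650 J.
Photons incident: 6.650 / 5.297e-19 = 1.255e19, i.e. 1.255e19/6.022e23 = 2.084e-5 mol.
Fraction absorbed: 1 − 10^(−1.04) = 0.9088.
Photons absorbed: 0.9088 × 2.084e-5 = 1.894e-5 mol.
Product: Φ × n_abs = 0.274 × 1.894e-5 = 5.190e-6 mol.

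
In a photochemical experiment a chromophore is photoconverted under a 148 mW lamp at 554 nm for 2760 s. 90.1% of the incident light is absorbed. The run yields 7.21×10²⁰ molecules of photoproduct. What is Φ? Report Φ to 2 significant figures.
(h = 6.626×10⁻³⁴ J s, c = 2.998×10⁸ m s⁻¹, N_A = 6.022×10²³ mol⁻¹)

Product: 7.21×10²⁰ / 6.022×10²³ = 0.001197 mol.
Photon energy at 554 nm: hc/λ = (6.626×10⁻³⁴)(2.998×10⁸)/(554×10⁻⁹) = 3.586×10⁻¹⁹ J.
Energy delivered: (148 mW)(2760 s) = 408.5 J.
Photons incident: 408.5 / 3.586×10⁻¹⁹ = 1.139×10²¹, i.e. 1.139×10²¹/6.022×10²³ = 0.001891 mol.
Photons absorbed: 0.901 × 0.001891 = 0.001704 mol.
Φ = 0.001197 mol / 0.001704 mol photons = 0.70.

Φ = 0.70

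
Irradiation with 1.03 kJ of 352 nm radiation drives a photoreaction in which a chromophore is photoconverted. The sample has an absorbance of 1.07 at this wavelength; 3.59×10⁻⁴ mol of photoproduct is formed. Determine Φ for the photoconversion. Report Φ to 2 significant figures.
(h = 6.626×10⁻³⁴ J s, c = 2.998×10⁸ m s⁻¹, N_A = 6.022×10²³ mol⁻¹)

Φ = 0.13

Photon energy at 352 nm: hc/λ = (6.626×10⁻³⁴)(2.998×10⁸)/(352×10⁻⁹) = 5.643×10⁻¹⁹ J.
Incident energy: 1.03 kJ = 1030 J.
Photons incident: 1030 / 5.643×10⁻¹⁹ = 1.825×10²¹, i.e. 1.825×10²¹/6.022×10²³ = 0.003031 mol.
Fraction absorbed: 1 − 10^(−1.07) = 0.9149.
Photons absorbed: 0.9149 × 0.003031 = 0.002773 mol.
Φ = 3.59×10⁻⁴ mol / 0.002773 mol photons = 0.13.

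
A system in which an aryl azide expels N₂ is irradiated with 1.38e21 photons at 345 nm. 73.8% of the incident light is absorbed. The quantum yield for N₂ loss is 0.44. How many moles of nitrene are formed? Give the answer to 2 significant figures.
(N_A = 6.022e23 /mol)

7.4e-4 mol

Moles of photons: 1.38e21 / 6.022e23 = 0.002292 mol.
Photons absorbed: 0.738 × 0.002292 = 0.001691 mol.
Product: Φ × n_abs = 0.44 × 0.001691 = 7.440e-4 mol.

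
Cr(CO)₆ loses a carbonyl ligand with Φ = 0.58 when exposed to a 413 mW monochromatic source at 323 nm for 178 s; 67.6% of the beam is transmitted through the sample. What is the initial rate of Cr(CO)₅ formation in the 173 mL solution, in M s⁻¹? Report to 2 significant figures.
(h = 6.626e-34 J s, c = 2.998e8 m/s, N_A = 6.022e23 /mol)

1.2e-6 M s⁻¹

Photon energy at 323 nm: hc/λ = (6.626e-34)(2.998e8)/(323e-9) = 6.150e-19 J.
Energy delivered: (413 mW)(178 s) = 73.51 J.
Photons incident: 73.51 / 6.150e-19 = 1.195e20, i.e. 1.195e20/6.022e23 = 1.984e-4 mol.
Fraction absorbed: 1 − 67.6/100 = 0.3240.
Photons absorbed: 0.3240 × 1.984e-4 = 6.428e-5 mol.
Product formed: 0.58 × 6.428e-5 = 3.728e-5 mol.
Rate: 3.728e-5 mol / (178 s × 0.173 L) = 1.2e-6 M s⁻¹.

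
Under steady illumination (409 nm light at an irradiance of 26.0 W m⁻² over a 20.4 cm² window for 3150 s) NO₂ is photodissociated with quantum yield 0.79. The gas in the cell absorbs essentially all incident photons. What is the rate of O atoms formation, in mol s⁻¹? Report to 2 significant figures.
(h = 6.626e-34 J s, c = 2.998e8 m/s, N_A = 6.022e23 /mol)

Photon energy at 409 nm: hc/λ = (6.626e-34)(2.998e8)/(409e-9) = 4.857e-19 J.
Energy delivered: (26.0 W m⁻²)(20.4e-4 m²)(3150 s) = 167.1 J.
Photons incident: 167.1 / 4.857e-19 = 3.440e20, i.e. 3.440e20/6.022e23 = 5.712e-4 mol.
Product formed: 0.79 × 5.712e-4 = 4.512e-4 mol.
Rate: 4.512e-4 / 3150 s = 1.4e-7 mol s⁻¹.

1.4e-7 mol s⁻¹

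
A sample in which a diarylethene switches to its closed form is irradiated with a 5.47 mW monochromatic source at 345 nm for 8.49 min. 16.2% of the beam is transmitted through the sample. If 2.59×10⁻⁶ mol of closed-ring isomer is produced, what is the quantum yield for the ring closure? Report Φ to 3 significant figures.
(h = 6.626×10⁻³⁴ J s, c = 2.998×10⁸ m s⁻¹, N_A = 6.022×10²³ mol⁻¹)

Φ = 0.385

Photon energy at 345 nm: hc/λ = (6.626×10⁻³⁴)(2.998×10⁸)/(345×10⁻⁹) = 5.758×10⁻¹⁹ J.
Energy delivered: (5.47 mW)(509.4 s) = 2.786 J.
Photons incident: 2.786 / 5.758×10⁻¹⁹ = 4.838×10¹⁸, i.e. 4.838×10¹⁸/6.022×10²³ = 8.034×10⁻⁶ mol.
Fraction absorbed: 1 − 16.2/100 = 0.8380.
Photons absorbed: 0.8380 × 8.034×10⁻⁶ = 6.732×10⁻⁶ mol.
Φ = 2.59×10⁻⁶ mol / 6.732×10⁻⁶ mol photons = 0.385.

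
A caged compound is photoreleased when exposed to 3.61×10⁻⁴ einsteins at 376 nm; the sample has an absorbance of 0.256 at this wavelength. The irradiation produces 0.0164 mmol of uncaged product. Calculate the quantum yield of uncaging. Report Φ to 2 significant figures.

Φ = 0.10

Product: 0.0164 mmol = 1.64×10⁻⁵ mol.
Fraction absorbed: 1 − 10^(−0.256) = 0.4454.
Photons absorbed: 0.4454 × 3.61×10⁻⁴ = 1.608×10⁻⁴ mol.
Φ = 1.64×10⁻⁵ mol / 1.608×10⁻⁴ mol photons = 0.10.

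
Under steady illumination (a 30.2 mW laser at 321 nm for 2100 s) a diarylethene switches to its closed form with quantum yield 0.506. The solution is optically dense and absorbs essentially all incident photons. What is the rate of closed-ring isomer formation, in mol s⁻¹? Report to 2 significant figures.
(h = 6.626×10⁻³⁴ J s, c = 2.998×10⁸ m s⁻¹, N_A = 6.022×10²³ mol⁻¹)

Photon energy at 321 nm: hc/λ = (6.626×10⁻³⁴)(2.998×10⁸)/(321×10⁻⁹) = 6.188×10⁻¹⁹ J.
Energy delivered: (30.2 mW)(2100 s) = 63.42 J.
Photons incident: 63.42 / 6.188×10⁻¹⁹ = 1.025×10²⁰, i.e. 1.025×10²⁰/6.022×10²³ = 1.702×10⁻⁴ mol.
Product formed: 0.506 × 1.702×10⁻⁴ = 8.612×10⁻⁵ mol.
Rate: 8.612×10⁻⁵ / 2100 s = 4.1×10⁻⁸ mol s⁻¹.

4.1×10⁻⁸ mol s⁻¹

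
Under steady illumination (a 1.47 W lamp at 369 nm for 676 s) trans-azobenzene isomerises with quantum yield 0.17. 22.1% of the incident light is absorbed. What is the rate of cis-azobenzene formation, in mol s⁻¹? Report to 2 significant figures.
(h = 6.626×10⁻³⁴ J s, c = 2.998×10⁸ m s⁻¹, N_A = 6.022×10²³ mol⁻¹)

Photon energy at 369 nm: hc/λ = (6.626×10⁻³⁴)(2.998×10⁸)/(369×10⁻⁹) = 5.383×10⁻¹⁹ J.
Energy delivered: (1.47 W)(676 s) = 993.7 J.
Photons incident: 993.7 / 5.383×10⁻¹⁹ = 1.846×10²¹, i.e. 1.846×10²¹/6.022×10²³ = 0.003065 mol.
Photons absorbed: 0.221 × 0.003065 = 6.774×10⁻⁴ mol.
Product formed: 0.17 × 6.774×10⁻⁴ = 1.152×10⁻⁴ mol.
Rate: 1.152×10⁻⁴ / 676 s = 1.7×10⁻⁷ mol s⁻¹.

1.7×10⁻⁷ mol s⁻¹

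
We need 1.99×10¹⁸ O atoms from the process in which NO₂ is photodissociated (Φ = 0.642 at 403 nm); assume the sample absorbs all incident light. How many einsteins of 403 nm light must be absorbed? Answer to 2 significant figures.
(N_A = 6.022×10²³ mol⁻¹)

Product: 1.99×10¹⁸ / 6.022×10²³ = 3.305×10⁻⁶ mol.
Photons that must be absorbed: 3.305×10⁻⁶ / 0.642 = 5.148×10⁻⁶ mol.

5.1×10⁻⁶ einstein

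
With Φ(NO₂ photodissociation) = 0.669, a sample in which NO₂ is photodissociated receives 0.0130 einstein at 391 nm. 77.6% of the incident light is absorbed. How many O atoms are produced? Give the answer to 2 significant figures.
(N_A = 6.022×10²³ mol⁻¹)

4.1×10²¹ atoms

Photons absorbed: 0.776 × 0.0130 = 0.01009 mol.
Product: Φ × n_abs = 0.669 × 0.01009 = 0.006750 mol.
As a count: 0.006750 × 6.022×10²³ = 4.1×10²¹.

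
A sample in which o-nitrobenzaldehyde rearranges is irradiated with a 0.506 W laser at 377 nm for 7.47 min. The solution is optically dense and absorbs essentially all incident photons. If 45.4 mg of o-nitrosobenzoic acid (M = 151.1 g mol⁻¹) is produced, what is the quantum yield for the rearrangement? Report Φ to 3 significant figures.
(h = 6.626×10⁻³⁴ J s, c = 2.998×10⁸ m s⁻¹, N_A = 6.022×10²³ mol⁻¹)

Φ = 0.420

Product: 45.4 mg / 151.1 g mol⁻¹ = 3.005×10⁻⁴ mol.
Photon energy at 377 nm: hc/λ = (6.626×10⁻³⁴)(2.998×10⁸)/(377×10⁻⁹) = 5.269×10⁻¹⁹ J.
Energy delivered: (0.506 W)(448.2 s) = 226.8 J.
Photons incident: 226.8 / 5.269×10⁻¹⁹ = 4.304×10²⁰, i.e. 4.304×10²⁰/6.022×10²³ = 7.147×10⁻⁴ mol.
Φ = 3.005×10⁻⁴ mol / 7.147×10⁻⁴ mol photons = 0.420.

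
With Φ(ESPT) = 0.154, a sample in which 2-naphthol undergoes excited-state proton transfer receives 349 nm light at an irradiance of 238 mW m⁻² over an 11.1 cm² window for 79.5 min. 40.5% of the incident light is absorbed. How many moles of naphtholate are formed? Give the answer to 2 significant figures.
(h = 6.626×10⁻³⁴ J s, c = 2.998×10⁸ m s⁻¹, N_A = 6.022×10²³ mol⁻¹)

Photon energy at 349 nm: hc/λ = (6.626×10⁻³⁴)(2.998×10⁸)/(349×10⁻⁹) = 5.692×10⁻¹⁹ J.
Energy delivered: (238 mW m⁻²)(11.1×10⁻⁴ m²)(4770 s) = 1.260 J.
Photons incident: 1.260 / 5.692×10⁻¹⁹ = 2.214×10¹⁸, i.e. 2.214×10¹⁸/6.022×10²³ = 3.677×10⁻⁶ mol.
Photons absorbed: 0.405 × 3.677×10⁻⁶ = 1.489×10⁻⁶ mol.
Product: Φ × n_abs = 0.154 × 1.489×10⁻⁶ = 2.293×10⁻⁷ mol.

2.3×10⁻⁷ mol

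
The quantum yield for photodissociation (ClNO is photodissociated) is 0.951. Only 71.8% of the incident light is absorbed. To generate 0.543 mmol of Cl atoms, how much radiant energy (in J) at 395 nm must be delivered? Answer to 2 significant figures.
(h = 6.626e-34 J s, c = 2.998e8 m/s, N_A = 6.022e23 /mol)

Product: 0.543 mmol = 5.43e-4 mol.
Photons that must be absorbed: 5.43e-4 / 0.951 = 5.710e-4 mol.
Incident photons needed: 5.710e-4 / 0.718 = 7.953e-4 mol.
Photon energy: hc/λ = 5.029e-19 J; per mole, 3.028e5 J mol⁻¹.
Energy required: 7.953e-4 × 3.028e5 = 240 J.

240 J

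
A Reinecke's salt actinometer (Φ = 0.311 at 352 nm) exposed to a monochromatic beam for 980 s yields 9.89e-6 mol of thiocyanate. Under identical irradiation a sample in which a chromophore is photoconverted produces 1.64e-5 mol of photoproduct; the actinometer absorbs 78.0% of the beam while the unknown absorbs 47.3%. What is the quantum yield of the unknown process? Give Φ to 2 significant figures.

Φ = 0.85

Photons absorbed by the actinometer: 9.89e-6 / 0.311 = 3.180e-5 mol.
Incident flux: 3.180e-5 / 0.780 = 4.077e-5 einstein.
Absorbed by unknown: 0.473 × 4.077e-5 = 1.928e-5 mol.
Φ(unknown) = 1.64e-5 / 1.928e-5 = 0.85.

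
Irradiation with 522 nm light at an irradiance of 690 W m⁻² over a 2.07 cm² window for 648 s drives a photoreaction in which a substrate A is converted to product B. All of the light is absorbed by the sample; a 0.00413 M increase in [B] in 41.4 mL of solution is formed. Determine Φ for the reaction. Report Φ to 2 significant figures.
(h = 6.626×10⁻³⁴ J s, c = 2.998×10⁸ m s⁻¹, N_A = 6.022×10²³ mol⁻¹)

Product: (0.00413 M)(0.0414 L) = 1.710×10⁻⁴ mol.
Photon energy at 522 nm: hc/λ = (6.626×10⁻³⁴)(2.998×10⁸)/(522×10⁻⁹) = 3.806×10⁻¹⁹ J.
Energy delivered: (690 W m⁻²)(2.07×10⁻⁴ m²)(648 s) = 92.55 J.
Photons incident: 92.55 / 3.806×10⁻¹⁹ = 2.432×10²⁰, i.e. 2.432×10²⁰/6.022×10²³ = 4.039×10⁻⁴ mol.
Φ = 1.710×10⁻⁴ mol / 4.039×10⁻⁴ mol photons = 0.42.

Φ = 0.42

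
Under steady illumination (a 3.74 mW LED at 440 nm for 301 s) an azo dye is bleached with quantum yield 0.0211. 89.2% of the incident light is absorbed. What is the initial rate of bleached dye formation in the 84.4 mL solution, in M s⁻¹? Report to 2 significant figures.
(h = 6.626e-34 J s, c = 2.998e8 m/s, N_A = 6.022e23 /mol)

3.1e-9 M s⁻¹

Photon energy at 440 nm: hc/λ = (6.626e-34)(2.998e8)/(440e-9) = 4.515e-19 J.
Energy delivered: (3.74 mW)(301 s) = 1.126 J.
Photons incident: 1.126 / 4.515e-19 = 2.494e18, i.e. 2.494e18/6.022e23 = 4.141e-6 mol.
Photons absorbed: 0.892 × 4.141e-6 = 3.694e-6 mol.
Product formed: 0.0211 × 3.694e-6 = 7.794e-8 mol.
Rate: 7.794e-8 mol / (301 s × 0.0844 L) = 3.1e-9 M s⁻¹.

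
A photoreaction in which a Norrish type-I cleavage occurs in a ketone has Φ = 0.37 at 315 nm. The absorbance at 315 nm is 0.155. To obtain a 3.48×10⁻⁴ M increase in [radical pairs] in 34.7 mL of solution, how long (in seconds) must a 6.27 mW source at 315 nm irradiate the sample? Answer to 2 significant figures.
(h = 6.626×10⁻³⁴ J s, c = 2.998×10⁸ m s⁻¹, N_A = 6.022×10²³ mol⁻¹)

Product: (3.48×10⁻⁴ M)(0.0347 L) = 1.208×10⁻⁵ mol.
Photons that must be absorbed: 1.208×10⁻⁵ / 0.37 = 3.265×10⁻⁵ mol.
Fraction absorbed: 1 − 10^(−0.155) = 0.3002.
Incident photons needed: 3.265×10⁻⁵ / 0.3002 = 1.088×10⁻⁴ mol.
Photon energy: hc/λ = 6.306×10⁻¹⁹ J; per mole, 3.797×10⁵ J mol⁻¹.
Energy required: 1.088×10⁻⁴ × 3.797×10⁵ = 41.31 J.
Time: 41.31 J / 0.00627 W = 6600 s.

t ≈ 6600 s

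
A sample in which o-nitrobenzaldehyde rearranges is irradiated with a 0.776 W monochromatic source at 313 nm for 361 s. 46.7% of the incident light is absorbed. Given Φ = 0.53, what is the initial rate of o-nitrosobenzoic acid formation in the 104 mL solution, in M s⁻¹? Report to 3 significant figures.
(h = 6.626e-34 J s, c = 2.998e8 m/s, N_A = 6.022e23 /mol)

4.83e-6 M s⁻¹

Photon energy at 313 nm: hc/λ = (6.626e-34)(2.998e8)/(313e-9) = 6.347e-19 J.
Energy delivered: (0.776 W)(361 s) = 280.1 J.
Photons incident: 280.1 / 6.347e-19 = 4.413e20, i.e. 4.413e20/6.022e23 = 7.328e-4 mol.
Photons absorbed: 0.467 × 7.328e-4 = 3.422e-4 mol.
Product formed: 0.53 × 3.422e-4 = 1.814e-4 mol.
Rate: 1.814e-4 mol / (361 s × 0.104 L) = 4.83e-6 M s⁻¹.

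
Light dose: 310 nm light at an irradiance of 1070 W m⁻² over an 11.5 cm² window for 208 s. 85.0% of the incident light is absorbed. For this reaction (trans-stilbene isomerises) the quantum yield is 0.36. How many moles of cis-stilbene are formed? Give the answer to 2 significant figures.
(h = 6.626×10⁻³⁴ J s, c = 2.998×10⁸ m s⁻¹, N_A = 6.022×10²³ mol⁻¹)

2.0×10⁻⁴ mol

Photon energy at 310 nm: hc/λ = (6.626×10⁻³⁴)(2.998×10⁸)/(310×10⁻⁹) = 6.408×10⁻¹⁹ J.
Energy delivered: (1070 W m⁻²)(11.5×10⁻⁴ m²)(208 s) = 255.9 J.
Photons incident: 255.9 / 6.408×10⁻¹⁹ = 3.993×10²⁰, i.e. 3.993×10²⁰/6.022×10²³ = 6.631×10⁻⁴ mol.
Photons absorbed: 0.850 × 6.631×10⁻⁴ = 5.636×10⁻⁴ mol.
Product: Φ × n_abs = 0.36 × 5.636×10⁻⁴ = 2.029×10⁻⁴ mol.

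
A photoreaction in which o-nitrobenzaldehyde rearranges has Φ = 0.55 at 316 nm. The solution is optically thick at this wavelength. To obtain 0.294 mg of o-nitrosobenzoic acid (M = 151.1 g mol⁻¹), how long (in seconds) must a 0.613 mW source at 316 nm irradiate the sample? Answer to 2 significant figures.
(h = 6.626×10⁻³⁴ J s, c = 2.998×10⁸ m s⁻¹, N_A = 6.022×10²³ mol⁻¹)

Product: 0.294 mg / 151.1 g mol⁻¹ = 1.946×10⁻⁶ mol.
Photons that must be absorbed: 1.946×10⁻⁶ / 0.55 = 3.538×10⁻⁶ mol.
Photon energy: hc/λ = 6.286×10⁻¹⁹ J; per mole, 3.785×10⁵ J mol⁻¹.
Energy required: 3.538×10⁻⁶ × 3.785×10⁵ = 1.339 J.
Time: 1.339 J / 0.000613 W = 2200 s.

t ≈ 2200 s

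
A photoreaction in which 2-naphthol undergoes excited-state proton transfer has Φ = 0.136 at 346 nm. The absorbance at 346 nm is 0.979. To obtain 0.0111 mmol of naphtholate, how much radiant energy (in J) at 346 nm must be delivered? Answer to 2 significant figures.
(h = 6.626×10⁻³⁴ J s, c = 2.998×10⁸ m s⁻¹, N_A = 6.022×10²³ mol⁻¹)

Product: 0.0111 mmol = 1.11×10⁻⁵ mol.
Photons that must be absorbed: 1.11×10⁻⁵ / 0.136 = 8.162×10⁻⁵ mol.
Fraction absorbed: 1 − 10^(−0.979) = 0.8950.
Incident photons needed: 8.162×10⁻⁵ / 0.8950 = 9.120×10⁻⁵ mol.
Photon energy: hc/λ = 5.741×10⁻¹⁹ J; per mole, 3.457×10⁵ J mol⁻¹.
Energy required: 9.120×10⁻⁵ × 3.457×10⁵ = 32 J.

32 J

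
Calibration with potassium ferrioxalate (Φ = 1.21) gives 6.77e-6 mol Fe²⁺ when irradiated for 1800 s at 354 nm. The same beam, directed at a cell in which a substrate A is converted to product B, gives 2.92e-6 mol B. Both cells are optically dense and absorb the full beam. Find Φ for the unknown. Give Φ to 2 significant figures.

Φ = 0.52

Photons absorbed by the actinometer: 6.77e-6 / 1.21 = 5.595e-6 mol.
Φ(unknown) = 2.92e-6 / 5.595e-6 = 0.52.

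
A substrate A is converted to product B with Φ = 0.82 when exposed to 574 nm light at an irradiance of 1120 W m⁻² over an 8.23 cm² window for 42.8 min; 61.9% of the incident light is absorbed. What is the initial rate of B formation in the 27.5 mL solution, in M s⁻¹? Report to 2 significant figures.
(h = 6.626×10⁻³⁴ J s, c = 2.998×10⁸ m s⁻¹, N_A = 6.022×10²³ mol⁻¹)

8.2×10⁻⁵ M s⁻¹

Photon energy at 574 nm: hc/λ = (6.626×10⁻³⁴)(2.998×10⁸)/(574×10⁻⁹) = 3.461×10⁻¹⁹ J.
Energy delivered: (1120 W m⁻²)(8.23×10⁻⁴ m²)(2568 s) = 2367 J.
Photons incident: 2367 / 3.461×10⁻¹⁹ = 6.839×10²¹, i.e. 6.839×10²¹/6.022×10²³ = 0.01136 mol.
Photons absorbed: 0.619 × 0.01136 = 0.007032 mol.
Product formed: 0.82 × 0.007032 = 0.005766 mol.
Rate: 0.005766 mol / (2568 s × 0.0275 L) = 8.2×10⁻⁵ M s⁻¹.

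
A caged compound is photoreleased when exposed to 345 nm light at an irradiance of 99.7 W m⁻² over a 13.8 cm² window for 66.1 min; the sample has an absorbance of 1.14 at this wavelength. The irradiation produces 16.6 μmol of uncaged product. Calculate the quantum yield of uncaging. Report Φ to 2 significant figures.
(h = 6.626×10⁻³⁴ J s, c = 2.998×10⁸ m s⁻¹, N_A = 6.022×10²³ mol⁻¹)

Product: 16.6 μmol = 1.66×10⁻⁵ mol.
Photon energy at 345 nm: hc/λ = (6.626×10⁻³⁴)(2.998×10⁸)/(345×10⁻⁹) = 5.758×10⁻¹⁹ J.
Energy delivered: (99.7 W m⁻²)(13.8×10⁻⁴ m²)(3966 s) = 545.7 J.
Photons incident: 545.7 / 5.758×10⁻¹⁹ = 9.477×10²⁰, i.e. 9.477×10²⁰/6.022×10²³ = 0.001574 mol.
Fraction absorbed: 1 − 10^(−1.14) = 0.9276.
Photons absorbed: 0.9276 × 0.001574 = 0.001460 mol.
Φ = 1.66×10⁻⁵ mol / 0.001460 mol photons = 0.011.

Φ = 0.011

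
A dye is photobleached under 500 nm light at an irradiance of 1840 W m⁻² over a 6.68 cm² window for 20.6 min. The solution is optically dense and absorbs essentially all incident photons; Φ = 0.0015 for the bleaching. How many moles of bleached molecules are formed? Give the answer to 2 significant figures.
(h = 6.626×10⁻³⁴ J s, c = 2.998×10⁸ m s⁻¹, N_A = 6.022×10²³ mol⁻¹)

9.5×10⁻⁶ mol

Photon energy at 500 nm: hc/λ = (6.626×10⁻³⁴)(2.998×10⁸)/(500×10⁻⁹) = 3.973×10⁻¹⁹ J.
Energy delivered: (1840 W m⁻²)(6.68×10⁻⁴ m²)(1236 s) = 1519 J.
Photons incident: 1519 / 3.973×10⁻¹⁹ = 3.823×10²¹, i.e. 3.823×10²¹/6.022×10²³ = 0.006348 mol.
Product: Φ × n_abs = 0.0015 × 0.006348 = 9.522×10⁻⁶ mol.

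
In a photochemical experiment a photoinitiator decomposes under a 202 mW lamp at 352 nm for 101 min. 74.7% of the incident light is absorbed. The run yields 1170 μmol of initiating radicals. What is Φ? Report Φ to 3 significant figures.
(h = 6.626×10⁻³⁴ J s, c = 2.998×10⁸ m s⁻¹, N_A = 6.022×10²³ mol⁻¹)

Product: 1170 μmol = 0.00117 mol.
Photon energy at 352 nm: hc/λ = (6.626×10⁻³⁴)(2.998×10⁸)/(352×10⁻⁹) = 5.643×10⁻¹⁹ J.
Energy delivered: (202 mW)(6060 s) = 1224 J.
Photons incident: 1224 / 5.643×10⁻¹⁹ = 2.169×10²¹, i.e. 2.169×10²¹/6.022×10²³ = 0.003602 mol.
Photons absorbed: 0.747 × 0.003602 = 0.002691 mol.
Φ = 0.00117 mol / 0.002691 mol photons = 0.435.

Φ = 0.435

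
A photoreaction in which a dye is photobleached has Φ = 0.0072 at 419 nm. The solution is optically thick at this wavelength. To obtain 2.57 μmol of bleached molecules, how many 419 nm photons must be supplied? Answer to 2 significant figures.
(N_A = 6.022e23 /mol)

2.1e20 photons

Product: 2.57 μmol = 2.57e-6 mol.
Photons that must be absorbed: 2.57e-6 / 0.0072 = 3.569e-4 mol.
Photon count: 3.569e-4 × 6.022e23 = 2.1e20.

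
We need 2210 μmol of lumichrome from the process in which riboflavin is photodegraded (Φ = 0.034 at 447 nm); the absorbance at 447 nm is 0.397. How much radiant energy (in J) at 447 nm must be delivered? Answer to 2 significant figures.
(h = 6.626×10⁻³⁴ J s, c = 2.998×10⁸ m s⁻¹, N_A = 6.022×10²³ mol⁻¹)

Product: 2210 μmol = 0.00221 mol.
Photons that must be absorbed: 0.00221 / 0.034 = 0.06500 mol.
Fraction absorbed: 1 − 10^(−0.397) = 0.5991.
Incident photons needed: 0.06500 / 0.5991 = 0.1085 mol.
Photon energy: hc/λ = 4.444×10⁻¹⁹ J; per mole, 2.676×10⁵ J mol⁻¹.
Energy required: 0.1085 × 2.676×10⁵ = 2.9×10⁴ J.

2.9×10⁴ J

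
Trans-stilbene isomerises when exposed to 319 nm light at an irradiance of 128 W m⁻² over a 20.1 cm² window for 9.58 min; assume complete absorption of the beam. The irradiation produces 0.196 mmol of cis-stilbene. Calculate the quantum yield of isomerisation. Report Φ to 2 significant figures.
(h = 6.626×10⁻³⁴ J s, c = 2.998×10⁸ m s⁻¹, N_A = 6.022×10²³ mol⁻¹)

Φ = 0.50

Product: 0.196 mmol = 1.96×10⁻⁴ mol.
Photon energy at 319 nm: hc/λ = (6.626×10⁻³⁴)(2.998×10⁸)/(319×10⁻⁹) = 6.227×10⁻¹⁹ J.
Energy delivered: (128 W m⁻²)(20.1×10⁻⁴ m²)(574.8 s) = 147.9 J.
Photons incident: 147.9 / 6.227×10⁻¹⁹ = 2.375×10²⁰, i.e. 2.375×10²⁰/6.022×10²³ = 3.944×10⁻⁴ mol.
Φ = 1.96×10⁻⁴ mol / 3.944×10⁻⁴ mol photons = 0.50.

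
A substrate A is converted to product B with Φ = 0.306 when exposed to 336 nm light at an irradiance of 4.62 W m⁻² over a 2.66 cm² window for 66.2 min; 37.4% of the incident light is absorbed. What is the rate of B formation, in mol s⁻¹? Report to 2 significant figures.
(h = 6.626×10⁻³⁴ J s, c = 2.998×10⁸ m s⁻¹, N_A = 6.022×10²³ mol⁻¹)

Photon energy at 336 nm: hc/λ = (6.626×10⁻³⁴)(2.998×10⁸)/(336×10⁻⁹) = 5.912×10⁻¹⁹ J.
Energy delivered: (4.62 W m⁻²)(2.66×10⁻⁴ m²)(3972 s) = 4.881 J.
Photons incident: 4.881 / 5.912×10⁻¹⁹ = 8.256×10¹⁸, i.e. 8.256×10¹⁸/6.022×10²³ = 1.371×10⁻⁵ mol.
Photons absorbed: 0.374 × 1.371×10⁻⁵ = 5.128×10⁻⁶ mol.
Product formed: 0.306 × 5.128×10⁻⁶ = 1.569×10⁻⁶ mol.
Rate: 1.569×10⁻⁶ / 3972 s = 4.0×10⁻¹⁰ mol s⁻¹.

4.0×10⁻¹⁰ mol s⁻¹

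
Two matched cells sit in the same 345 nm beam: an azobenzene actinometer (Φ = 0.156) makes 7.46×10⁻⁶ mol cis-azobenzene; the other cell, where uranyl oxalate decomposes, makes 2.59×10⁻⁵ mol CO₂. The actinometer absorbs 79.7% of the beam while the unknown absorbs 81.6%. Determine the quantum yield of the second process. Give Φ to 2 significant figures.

Φ = 0.53

Photons absorbed by the actinometer: 7.46×10⁻⁶ / 0.156 = 4.782×10⁻⁵ mol.
Incident flux: 4.782×10⁻⁵ / 0.797 = 6.000×10⁻⁵ einstein.
Absorbed by unknown: 0.816 × 6.000×10⁻⁵ = 4.896×10⁻⁵ mol.
Φ(unknown) = 2.59×10⁻⁵ / 4.896×10⁻⁵ = 0.53.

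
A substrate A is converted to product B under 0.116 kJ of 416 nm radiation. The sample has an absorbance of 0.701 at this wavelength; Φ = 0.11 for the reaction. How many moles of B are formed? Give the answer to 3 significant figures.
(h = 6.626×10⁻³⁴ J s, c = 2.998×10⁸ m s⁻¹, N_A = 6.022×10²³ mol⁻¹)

Photon energy at 416 nm: hc/λ = (6.626×10⁻³⁴)(2.998×10⁸)/(416×10⁻⁹) = 4.775×10⁻¹⁹ J.
Incident energy: 0.116 kJ = 116 J.
Photons incident: 116 / 4.775×10⁻¹⁹ = 2.429×10²⁰, i.e. 2.429×10²⁰/6.022×10²³ = 4.034×10⁻⁴ mol.
Fraction absorbed: 1 − 10^(−0.701) = 0.8009.
Photons absorbed: 0.8009 × 4.034×10⁻⁴ = 3.231×10⁻⁴ mol.
Product: Φ × n_abs = 0.11 × 3.231×10⁻⁴ = 3.554×10⁻⁵ mol.

3.55×10⁻⁵ mol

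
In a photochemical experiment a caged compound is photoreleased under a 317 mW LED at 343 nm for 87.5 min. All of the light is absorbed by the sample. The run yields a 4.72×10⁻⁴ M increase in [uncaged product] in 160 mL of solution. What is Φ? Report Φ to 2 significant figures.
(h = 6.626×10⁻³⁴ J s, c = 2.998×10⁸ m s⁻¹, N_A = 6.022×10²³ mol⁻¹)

Φ = 0.016

Product: (4.72×10⁻⁴ M)(0.16 L) = 7.552×10⁻⁵ mol.
Photon energy at 343 nm: hc/λ = (6.626×10⁻³⁴)(2.998×10⁸)/(343×10⁻⁹) = 5.791×10⁻¹⁹ J.
Energy delivered: (317 mW)(5250 s) = 1664 J.
Photons incident: 1664 / 5.791×10⁻¹⁹ = 2.873×10²¹, i.e. 2.873×10²¹/6.022×10²³ = 0.004771 mol.
Φ = 7.552×10⁻⁵ mol / 0.004771 mol photons = 0.016.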